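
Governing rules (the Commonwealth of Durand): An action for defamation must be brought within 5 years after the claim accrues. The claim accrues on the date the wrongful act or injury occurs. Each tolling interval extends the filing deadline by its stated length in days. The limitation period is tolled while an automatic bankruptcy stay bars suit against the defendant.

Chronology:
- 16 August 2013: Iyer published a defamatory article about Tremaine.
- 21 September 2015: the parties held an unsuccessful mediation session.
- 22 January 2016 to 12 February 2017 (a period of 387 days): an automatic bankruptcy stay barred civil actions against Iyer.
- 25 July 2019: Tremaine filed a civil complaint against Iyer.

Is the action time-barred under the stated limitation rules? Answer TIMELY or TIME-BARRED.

The claim accrued on 16 August 2013, the date of the act.
Adding the 5 years base period to 16 August 2013 gives a deadline of 16 August 2018, before any tolling.
The automatic bankruptcy stay from 22 January 2016 to 12 February 2017 tolled the period for 387 days, extending the deadline to 7 September 2019.
The other events in the timeline have no effect on the limitation period under the stated rules.
The 25 July 2019 filing precedes the 7 September 2019 deadline; the claim is timely.

TIMELY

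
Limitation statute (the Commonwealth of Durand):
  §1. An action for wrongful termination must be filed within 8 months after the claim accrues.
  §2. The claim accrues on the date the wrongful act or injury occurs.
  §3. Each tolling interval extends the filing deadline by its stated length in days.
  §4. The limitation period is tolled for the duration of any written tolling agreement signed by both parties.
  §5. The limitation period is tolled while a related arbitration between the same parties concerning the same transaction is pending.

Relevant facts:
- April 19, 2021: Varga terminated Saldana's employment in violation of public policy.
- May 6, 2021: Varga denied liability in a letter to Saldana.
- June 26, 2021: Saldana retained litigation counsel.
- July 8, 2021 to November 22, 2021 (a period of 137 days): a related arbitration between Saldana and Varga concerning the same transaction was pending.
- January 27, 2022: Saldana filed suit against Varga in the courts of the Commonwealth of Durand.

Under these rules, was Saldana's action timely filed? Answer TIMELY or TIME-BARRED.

TIMELY

The claim accrued on April 19, 2021, when the wrongful act occurred.
The untolled deadline — 8 months after April 19, 2021 — is December 19, 2021.
Because the pending related arbitration ran from July 8, 2021 to November 22, 2021, the deadline is extended by 137 days to May 5, 2022.
The other events in the timeline have no effect on the limitation period under the stated rules.
The January 27, 2022 filing precedes the May 5, 2022 deadline; the claim is timely.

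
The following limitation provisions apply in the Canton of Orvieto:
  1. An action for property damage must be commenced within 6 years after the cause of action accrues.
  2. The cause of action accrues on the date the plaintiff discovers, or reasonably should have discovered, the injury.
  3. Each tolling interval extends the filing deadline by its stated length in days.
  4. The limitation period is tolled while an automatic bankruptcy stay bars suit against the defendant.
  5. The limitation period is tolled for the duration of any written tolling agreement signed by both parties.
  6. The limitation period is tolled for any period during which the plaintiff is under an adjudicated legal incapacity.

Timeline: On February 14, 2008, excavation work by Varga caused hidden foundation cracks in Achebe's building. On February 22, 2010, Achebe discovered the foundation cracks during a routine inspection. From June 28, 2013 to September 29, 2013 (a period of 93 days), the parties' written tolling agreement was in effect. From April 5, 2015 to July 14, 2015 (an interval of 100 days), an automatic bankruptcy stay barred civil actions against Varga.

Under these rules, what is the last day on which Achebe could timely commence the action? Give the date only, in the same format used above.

September 2, 2016

The claim did not accrue until Achebe discovered the injury on February 22, 2010; the February 14, 2008 act date does not start the clock under the stated rule.
Adding the 6 years base period to February 22, 2010 gives a deadline of February 22, 2016, before any tolling.
The period was tolled for 93 days by the written tolling agreement (June 28, 2013 to September 29, 2013), pushing the deadline to May 25, 2016.
The period was tolled for 100 days by the automatic bankruptcy stay (April 5, 2015 to July 14, 2015), pushing the deadline to September 2, 2016.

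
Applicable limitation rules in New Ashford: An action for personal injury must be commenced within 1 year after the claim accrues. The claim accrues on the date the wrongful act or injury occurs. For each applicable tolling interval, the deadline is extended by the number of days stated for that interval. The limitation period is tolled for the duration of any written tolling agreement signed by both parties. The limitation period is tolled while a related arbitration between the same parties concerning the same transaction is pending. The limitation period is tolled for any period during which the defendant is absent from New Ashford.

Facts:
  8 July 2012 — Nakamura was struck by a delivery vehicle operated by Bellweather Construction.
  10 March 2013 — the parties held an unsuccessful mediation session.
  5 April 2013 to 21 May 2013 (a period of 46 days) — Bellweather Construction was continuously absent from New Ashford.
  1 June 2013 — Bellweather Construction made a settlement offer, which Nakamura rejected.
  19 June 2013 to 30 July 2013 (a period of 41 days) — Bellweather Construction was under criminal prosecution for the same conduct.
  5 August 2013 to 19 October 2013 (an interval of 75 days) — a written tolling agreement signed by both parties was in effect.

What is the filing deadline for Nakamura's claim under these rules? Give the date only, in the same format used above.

6 November 2013

The claim accrued on 8 July 2012, the date of the act.
Adding the 1 year base period to 8 July 2012 gives a deadline of 8 July 2013, before any tolling.
The defendant's absence from the jurisdiction from 5 April 2013 to 21 May 2013 tolled the period for 46 days, extending the deadline to 23 August 2013.
The period was tolled for 75 days by the written tolling agreement (5 August 2013 to 19 October 2013), pushing the deadline to 6 November 2013.
No stated provision tolls the period for a criminal prosecution, so the interval from 19 June 2013 to 30 July 2013 has no effect on the deadline.
None of the other events listed affects the running of the period under the stated rules.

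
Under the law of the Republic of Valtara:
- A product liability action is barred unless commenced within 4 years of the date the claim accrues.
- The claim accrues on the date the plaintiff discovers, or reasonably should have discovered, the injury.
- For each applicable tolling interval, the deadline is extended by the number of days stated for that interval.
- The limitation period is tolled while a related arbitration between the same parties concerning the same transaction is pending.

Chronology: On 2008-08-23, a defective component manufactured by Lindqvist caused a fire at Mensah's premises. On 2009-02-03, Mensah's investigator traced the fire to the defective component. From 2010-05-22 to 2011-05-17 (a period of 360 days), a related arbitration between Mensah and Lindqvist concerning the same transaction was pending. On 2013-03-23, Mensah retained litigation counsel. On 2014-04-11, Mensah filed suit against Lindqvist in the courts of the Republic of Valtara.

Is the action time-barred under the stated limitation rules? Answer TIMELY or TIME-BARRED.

Under the discovery rule, the claim accrued on 2009-02-03, when Mensah discovered the injury — not on the 2008-08-23 date of the underlying act.
Adding the 4 years base period to 2009-02-03 gives a deadline of 2013-02-03, before any tolling.
The pending related arbitration from 2010-05-22 to 2011-05-17 tolled the period for 360 days, extending the deadline to 2014-01-29.
Nothing else in the chronology tolls or restarts the period.
Filing on 2014-04-11 missed the 2014-01-29 deadline — the action is time-barred.

TIME-BARRED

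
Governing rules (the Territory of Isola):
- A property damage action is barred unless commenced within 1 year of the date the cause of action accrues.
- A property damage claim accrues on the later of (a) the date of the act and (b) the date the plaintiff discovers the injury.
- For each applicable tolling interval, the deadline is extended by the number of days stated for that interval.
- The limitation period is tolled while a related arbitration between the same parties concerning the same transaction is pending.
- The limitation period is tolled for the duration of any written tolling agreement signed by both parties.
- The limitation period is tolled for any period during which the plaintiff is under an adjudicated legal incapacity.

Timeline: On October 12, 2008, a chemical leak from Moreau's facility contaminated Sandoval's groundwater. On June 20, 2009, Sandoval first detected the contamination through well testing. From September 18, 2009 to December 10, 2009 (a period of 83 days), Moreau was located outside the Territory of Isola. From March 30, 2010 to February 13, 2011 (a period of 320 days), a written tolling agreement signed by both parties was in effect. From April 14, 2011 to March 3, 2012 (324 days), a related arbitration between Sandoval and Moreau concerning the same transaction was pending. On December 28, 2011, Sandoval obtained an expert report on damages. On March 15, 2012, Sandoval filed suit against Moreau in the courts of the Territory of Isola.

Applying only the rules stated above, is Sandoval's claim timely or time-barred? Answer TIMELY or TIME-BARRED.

TIMELY

The claim accrued on June 20, 2009 — the later of the October 12, 2008 act and the June 20, 2009 discovery.
The untolled deadline — 1 year after June 20, 2009 — is June 20, 2010.
Because the written tolling agreement ran from March 30, 2010 to February 13, 2011, the deadline is extended by 320 days to May 6, 2011.
Because the pending related arbitration ran from April 14, 2011 to March 3, 2012, the deadline is extended by 324 days to March 25, 2012.
Although the defendant's absence ran from September 18, 2009 to December 10, 2009, the stated rules do not make that a tolling event, so it is disregarded.
None of the other events listed affects the running of the period under the stated rules.
The March 15, 2012 filing precedes the March 25, 2012 deadline; the claim is timely.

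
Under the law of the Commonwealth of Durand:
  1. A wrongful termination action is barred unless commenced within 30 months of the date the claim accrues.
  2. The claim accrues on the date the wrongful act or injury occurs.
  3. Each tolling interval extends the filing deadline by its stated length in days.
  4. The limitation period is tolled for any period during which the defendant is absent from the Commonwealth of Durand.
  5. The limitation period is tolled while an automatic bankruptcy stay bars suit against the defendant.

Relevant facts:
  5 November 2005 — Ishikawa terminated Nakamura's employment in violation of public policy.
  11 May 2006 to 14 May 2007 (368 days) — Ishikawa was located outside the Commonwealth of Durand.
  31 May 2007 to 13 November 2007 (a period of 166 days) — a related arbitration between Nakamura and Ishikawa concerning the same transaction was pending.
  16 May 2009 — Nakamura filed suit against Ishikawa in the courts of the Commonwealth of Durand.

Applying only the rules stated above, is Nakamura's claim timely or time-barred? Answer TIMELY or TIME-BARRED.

TIME-BARRED

The limitation period began to run on 5 November 2005.
30 months from 5 November 2005 is 5 May 2008.
The defendant's absence from the jurisdiction from 11 May 2006 to 14 May 2007 tolled the period for 368 days, extending the deadline to 8 May 2009.
No stated provision tolls the period for a pending arbitration, so the interval from 31 May 2007 to 13 November 2007 has no effect on the deadline.
Filing on 16 May 2009 missed the 8 May 2009 deadline — the action is time-barred.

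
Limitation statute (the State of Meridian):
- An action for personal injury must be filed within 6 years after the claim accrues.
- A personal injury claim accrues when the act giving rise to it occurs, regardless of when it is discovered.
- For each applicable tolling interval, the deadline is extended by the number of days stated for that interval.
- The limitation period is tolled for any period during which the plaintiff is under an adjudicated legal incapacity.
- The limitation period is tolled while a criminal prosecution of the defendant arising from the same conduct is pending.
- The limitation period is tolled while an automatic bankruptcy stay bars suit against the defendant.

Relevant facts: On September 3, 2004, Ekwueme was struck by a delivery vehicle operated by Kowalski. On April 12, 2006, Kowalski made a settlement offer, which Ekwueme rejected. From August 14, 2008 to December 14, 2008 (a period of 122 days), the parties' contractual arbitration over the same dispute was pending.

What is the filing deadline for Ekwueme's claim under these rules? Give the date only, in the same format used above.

The claim accrued on September 3, 2004, the date of the act.
Adding the 6 years base period to September 3, 2004 gives a deadline of September 3, 2010, before any tolling.
No stated provision tolls the period for a pending arbitration, so the interval from August 14, 2008 to December 14, 2008 has no effect on the deadline.
None of the other events listed affects the running of the period under the stated rules.

September 3, 2010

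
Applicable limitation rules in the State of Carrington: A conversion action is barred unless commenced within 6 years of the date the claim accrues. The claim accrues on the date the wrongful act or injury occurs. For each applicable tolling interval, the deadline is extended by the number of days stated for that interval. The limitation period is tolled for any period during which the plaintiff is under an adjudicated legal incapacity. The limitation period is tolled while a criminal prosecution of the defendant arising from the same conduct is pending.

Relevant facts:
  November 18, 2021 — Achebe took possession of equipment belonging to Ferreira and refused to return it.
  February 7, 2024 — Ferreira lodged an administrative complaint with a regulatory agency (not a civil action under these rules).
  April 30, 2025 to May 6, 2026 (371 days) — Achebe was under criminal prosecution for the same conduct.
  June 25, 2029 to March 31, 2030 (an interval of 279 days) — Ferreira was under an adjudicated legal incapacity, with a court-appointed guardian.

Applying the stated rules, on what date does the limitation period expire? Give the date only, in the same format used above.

The limitation period began to run on November 18, 2021.
6 years from November 18, 2021 is November 18, 2027.
The period was tolled for 371 days by the pending criminal prosecution (April 30, 2025 to May 6, 2026), pushing the deadline to November 23, 2028.
The plaintiff's legal incapacity from June 25, 2029 to March 31, 2030 began after the period had already run on November 23, 2028, so it has no tolling effect.
Nothing else in the chronology tolls or restarts the period.

November 23, 2028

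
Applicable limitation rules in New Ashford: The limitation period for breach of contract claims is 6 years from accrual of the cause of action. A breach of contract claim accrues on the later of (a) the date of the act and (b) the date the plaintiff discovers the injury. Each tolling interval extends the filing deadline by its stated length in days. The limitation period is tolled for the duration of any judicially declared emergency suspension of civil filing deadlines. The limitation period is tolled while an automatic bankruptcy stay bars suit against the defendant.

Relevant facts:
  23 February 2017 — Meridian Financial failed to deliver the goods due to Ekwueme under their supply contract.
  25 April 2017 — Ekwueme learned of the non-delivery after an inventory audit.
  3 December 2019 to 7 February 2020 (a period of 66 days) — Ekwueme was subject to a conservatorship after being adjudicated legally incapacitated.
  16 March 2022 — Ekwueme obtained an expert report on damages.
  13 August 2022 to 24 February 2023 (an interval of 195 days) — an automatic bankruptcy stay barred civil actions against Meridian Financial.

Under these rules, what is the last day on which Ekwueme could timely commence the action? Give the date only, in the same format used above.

Because discovery on 25 April 2017 post-dates the 23 February 2017 act, accrual under the later-of rule falls on 25 April 2017.
6 years from 25 April 2017 is 25 April 2023.
Because the automatic bankruptcy stay ran from 13 August 2022 to 24 February 2023, the deadline is extended by 195 days to 6 November 2023.
Although the plaintiff's incapacity ran from 3 December 2019 to 7 February 2020, the stated rules do not make that a tolling event, so it is disregarded.
Nothing else in the chronology tolls or restarts the period.

6 November 2023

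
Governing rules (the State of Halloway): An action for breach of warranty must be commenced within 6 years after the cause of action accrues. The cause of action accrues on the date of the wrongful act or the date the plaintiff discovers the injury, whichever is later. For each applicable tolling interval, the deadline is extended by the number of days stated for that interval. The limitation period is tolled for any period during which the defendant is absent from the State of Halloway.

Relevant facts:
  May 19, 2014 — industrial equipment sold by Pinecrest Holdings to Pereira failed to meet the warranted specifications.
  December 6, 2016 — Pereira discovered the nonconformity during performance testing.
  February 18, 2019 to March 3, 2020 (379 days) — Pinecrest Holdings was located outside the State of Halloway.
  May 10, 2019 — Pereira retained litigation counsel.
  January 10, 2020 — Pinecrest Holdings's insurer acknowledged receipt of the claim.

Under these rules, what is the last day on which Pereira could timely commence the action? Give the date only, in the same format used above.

Because discovery on December 6, 2016 post-dates the May 19, 2014 act, accrual under the later-of rule falls on December 6, 2016.
6 years from December 6, 2016 is December 6, 2022.
The defendant's absence from the jurisdiction from February 18, 2019 to March 3, 2020 tolled the period for 379 days, extending the deadline to December 20, 2023.
Nothing else in the chronology tolls or restarts the period.

December 20, 2023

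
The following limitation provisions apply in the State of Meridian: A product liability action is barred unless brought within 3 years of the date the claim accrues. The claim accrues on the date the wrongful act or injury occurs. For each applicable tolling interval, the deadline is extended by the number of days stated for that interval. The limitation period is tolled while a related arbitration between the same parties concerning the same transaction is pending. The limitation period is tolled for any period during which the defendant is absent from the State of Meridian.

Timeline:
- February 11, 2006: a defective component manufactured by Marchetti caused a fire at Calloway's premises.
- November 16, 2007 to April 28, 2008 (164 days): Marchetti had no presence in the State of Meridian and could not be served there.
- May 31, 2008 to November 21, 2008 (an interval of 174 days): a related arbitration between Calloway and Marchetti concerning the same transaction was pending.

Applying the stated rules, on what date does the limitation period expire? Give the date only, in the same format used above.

The claim accrued on February 11, 2006, when the wrongful act occurred.
Adding the 3 years base period to February 11, 2006 gives a deadline of February 11, 2009, before any tolling.
Because the defendant's absence from the jurisdiction ran from November 16, 2007 to April 28, 2008, the deadline is extended by 164 days to July 25, 2009.
Because the pending related arbitration ran from May 31, 2008 to November 21, 2008, the deadline is extended by 174 days to January 15, 2010.

January 15, 2010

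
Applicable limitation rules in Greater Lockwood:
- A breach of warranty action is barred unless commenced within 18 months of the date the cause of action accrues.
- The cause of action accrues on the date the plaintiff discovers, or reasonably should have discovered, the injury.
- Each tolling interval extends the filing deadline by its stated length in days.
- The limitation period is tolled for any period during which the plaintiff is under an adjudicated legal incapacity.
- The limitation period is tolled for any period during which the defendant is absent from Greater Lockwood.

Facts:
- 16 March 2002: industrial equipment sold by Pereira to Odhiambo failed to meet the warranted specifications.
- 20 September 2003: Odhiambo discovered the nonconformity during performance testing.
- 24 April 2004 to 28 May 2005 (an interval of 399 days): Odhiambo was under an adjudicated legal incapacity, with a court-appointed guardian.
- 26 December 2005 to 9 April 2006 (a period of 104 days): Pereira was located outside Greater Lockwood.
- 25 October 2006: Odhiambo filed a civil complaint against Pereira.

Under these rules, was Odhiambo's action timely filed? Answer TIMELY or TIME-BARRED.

Under the discovery rule, the claim accrued on 20 September 2003, when Odhiambo discovered the injury — not on the 16 March 2002 date of the underlying act.
Adding the 18 months base period to 20 September 2003 gives a deadline of 20 March 2005, before any tolling.
The period was tolled for 399 days by the plaintiff's legal incapacity (24 April 2004 to 28 May 2005), pushing the deadline to 23 April 2006.
The period was tolled for 104 days by the defendant's absence from the jurisdiction (26 December 2005 to 9 April 2006), pushing the deadline to 5 August 2006.
The 25 October 2006 filing falls after the 5 August 2006 deadline; the claim is time-barred.

TIME-BARRED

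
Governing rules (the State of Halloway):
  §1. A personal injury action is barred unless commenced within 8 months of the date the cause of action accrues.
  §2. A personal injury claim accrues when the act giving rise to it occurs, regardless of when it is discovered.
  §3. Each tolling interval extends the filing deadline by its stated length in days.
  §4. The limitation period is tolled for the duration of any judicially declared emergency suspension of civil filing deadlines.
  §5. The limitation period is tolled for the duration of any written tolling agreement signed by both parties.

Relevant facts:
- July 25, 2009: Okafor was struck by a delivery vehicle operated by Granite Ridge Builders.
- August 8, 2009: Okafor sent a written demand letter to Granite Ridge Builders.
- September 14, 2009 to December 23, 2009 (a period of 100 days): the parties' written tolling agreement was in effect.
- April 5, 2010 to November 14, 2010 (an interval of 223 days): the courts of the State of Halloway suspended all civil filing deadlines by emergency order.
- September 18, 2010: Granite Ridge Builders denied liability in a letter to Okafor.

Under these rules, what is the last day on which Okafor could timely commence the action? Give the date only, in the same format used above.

The limitation period began to run on July 25, 2009.
The untolled deadline — 8 months after July 25, 2009 — is March 25, 2010.
The period was tolled for 100 days by the written tolling agreement (September 14, 2009 to December 23, 2009), pushing the deadline to July 3, 2010.
The emergency suspension of filing deadlines from April 5, 2010 to November 14, 2010 tolled the period for 223 days, extending the deadline to February 11, 2011.
Nothing else in the chronology tolls or restarts the period.

February 11, 2011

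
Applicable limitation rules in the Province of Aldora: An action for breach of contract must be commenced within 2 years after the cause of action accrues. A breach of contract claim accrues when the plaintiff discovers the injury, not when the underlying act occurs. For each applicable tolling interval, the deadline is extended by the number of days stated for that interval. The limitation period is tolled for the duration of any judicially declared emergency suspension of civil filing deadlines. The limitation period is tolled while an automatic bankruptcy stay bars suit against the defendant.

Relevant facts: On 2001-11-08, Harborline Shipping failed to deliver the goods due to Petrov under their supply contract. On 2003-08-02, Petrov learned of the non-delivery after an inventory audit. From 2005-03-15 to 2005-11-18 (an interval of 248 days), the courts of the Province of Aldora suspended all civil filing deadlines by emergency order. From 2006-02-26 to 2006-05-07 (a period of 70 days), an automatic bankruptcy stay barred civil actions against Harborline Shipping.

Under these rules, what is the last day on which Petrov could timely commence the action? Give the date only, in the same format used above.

Accrual is tied to discovery, so the period began on 2003-08-02 rather than on 2001-11-08 when the act occurred.
The untolled deadline — 2 years after 2003-08-02 — is 2005-08-02.
The period was tolled for 248 days by the emergency suspension of filing deadlines (2005-03-15 to 2005-11-18), pushing the deadline to 2006-04-07.
The period was tolled for 70 days by the automatic bankruptcy stay (2006-02-26 to 2006-05-07), pushing the deadline to 2006-06-16.

2006-06-16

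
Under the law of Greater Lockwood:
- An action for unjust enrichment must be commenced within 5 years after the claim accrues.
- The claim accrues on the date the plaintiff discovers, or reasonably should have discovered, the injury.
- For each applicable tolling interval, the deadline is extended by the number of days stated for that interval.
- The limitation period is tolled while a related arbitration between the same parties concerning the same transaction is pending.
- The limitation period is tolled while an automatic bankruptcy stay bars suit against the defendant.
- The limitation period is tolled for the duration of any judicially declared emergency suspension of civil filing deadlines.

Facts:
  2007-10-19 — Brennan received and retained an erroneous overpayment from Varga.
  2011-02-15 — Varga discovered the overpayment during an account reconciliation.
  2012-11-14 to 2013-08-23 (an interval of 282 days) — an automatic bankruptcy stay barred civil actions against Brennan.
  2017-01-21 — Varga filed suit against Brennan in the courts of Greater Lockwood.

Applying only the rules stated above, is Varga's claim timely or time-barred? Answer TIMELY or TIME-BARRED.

Accrual is tied to discovery, so the period began on 2011-02-15 rather than on 2007-10-19 when the act occurred.
Adding the 5 years base period to 2011-02-15 gives a deadline of 2016-02-15, before any tolling.
The period was tolled for 282 days by the automatic bankruptcy stay (2012-11-14 to 2013-08-23), pushing the deadline to 2016-11-23.
Filing on 2017-01-21 missed the 2016-11-23 deadline — the action is time-barred.

TIME-BARRED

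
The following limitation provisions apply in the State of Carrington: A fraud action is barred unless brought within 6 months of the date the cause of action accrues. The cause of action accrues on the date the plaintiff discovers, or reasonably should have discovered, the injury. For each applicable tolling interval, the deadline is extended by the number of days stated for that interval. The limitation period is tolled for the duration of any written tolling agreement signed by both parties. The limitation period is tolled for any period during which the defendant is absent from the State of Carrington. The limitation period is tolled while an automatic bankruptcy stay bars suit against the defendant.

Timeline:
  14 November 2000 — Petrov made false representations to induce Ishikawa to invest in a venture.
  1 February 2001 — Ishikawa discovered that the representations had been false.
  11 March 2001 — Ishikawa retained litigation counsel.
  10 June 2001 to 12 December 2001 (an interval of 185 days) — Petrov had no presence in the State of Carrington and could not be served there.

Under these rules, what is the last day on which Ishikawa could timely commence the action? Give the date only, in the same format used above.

2 February 2002

The claim did not accrue until Ishikawa discovered the injury on 1 February 2001; the 14 November 2000 act date does not start the clock under the stated rule.
6 months from 1 February 2001 is 1 August 2001.
The defendant's absence from the jurisdiction from 10 June 2001 to 12 December 2001 tolled the period for 185 days, extending the deadline to 2 February 2002.
Nothing else in the chronology tolls or restarts the period.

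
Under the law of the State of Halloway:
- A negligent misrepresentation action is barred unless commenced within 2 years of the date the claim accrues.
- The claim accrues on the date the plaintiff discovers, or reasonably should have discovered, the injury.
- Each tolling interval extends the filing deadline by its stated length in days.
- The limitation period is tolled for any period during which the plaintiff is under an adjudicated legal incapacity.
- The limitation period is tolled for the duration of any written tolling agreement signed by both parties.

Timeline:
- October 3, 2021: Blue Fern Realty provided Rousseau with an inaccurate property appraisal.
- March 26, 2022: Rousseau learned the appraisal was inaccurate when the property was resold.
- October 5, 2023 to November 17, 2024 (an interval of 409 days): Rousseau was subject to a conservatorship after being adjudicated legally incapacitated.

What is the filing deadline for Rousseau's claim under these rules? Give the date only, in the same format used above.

May 9, 2025

Under the discovery rule, the claim accrued on March 26, 2022, when Rousseau discovered the injury — not on the October 3, 2021 date of the underlying act.
2 years from March 26, 2022 is March 26, 2024.
The plaintiff's legal incapacity from October 5, 2023 to November 17, 2024 tolled the period for 409 days, extending the deadline to May 9, 2025.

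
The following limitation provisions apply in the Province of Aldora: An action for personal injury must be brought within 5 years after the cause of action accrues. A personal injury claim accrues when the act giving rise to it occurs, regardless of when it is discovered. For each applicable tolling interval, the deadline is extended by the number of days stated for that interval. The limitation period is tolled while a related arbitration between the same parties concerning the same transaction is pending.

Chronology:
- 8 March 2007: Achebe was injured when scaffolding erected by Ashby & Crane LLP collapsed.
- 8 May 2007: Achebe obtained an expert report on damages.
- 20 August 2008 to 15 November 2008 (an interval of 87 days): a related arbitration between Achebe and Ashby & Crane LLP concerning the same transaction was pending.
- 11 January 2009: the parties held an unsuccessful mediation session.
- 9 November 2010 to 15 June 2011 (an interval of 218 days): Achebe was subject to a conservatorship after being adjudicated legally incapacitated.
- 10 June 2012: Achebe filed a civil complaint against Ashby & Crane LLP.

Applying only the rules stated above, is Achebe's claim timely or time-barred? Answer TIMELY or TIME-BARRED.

The limitation period began to run on 8 March 2007.
Adding the 5 years base period to 8 March 2007 gives a deadline of 8 March 2012, before any tolling.
Because the pending related arbitration ran from 20 August 2008 to 15 November 2008, the deadline is extended by 87 days to 3 June 2012.
No stated provision tolls the period for the plaintiff's incapacity, so the interval from 9 November 2010 to 15 June 2011 has no effect on the deadline.
The other events in the timeline have no effect on the limitation period under the stated rules.
The 10 June 2012 filing falls after the 3 June 2012 deadline; the claim is time-barred.

TIME-BARRED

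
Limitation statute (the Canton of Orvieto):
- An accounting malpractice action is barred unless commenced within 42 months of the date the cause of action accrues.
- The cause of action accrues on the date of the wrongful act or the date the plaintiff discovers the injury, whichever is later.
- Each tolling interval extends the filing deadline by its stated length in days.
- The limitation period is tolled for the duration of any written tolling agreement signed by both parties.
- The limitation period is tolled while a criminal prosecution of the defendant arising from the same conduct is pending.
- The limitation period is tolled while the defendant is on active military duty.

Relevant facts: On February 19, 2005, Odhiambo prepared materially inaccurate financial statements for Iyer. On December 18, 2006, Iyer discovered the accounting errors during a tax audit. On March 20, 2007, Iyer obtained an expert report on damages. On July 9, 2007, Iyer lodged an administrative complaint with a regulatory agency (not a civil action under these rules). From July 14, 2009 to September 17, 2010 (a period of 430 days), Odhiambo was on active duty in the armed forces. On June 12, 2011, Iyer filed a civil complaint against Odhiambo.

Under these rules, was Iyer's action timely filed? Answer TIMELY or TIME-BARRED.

Taking the later of the act (February 19, 2005) and discovery (December 18, 2006), the claim accrued on December 18, 2006.
The untolled deadline — 42 months after December 18, 2006 — is June 18, 2010.
The defendant's active military service from July 14, 2009 to September 17, 2010 tolled the period for 430 days, extending the deadline to August 22, 2011.
None of the other events listed affects the running of the period under the stated rules.
The June 12, 2011 filing precedes the August 22, 2011 deadline; the claim is timely.

TIMELY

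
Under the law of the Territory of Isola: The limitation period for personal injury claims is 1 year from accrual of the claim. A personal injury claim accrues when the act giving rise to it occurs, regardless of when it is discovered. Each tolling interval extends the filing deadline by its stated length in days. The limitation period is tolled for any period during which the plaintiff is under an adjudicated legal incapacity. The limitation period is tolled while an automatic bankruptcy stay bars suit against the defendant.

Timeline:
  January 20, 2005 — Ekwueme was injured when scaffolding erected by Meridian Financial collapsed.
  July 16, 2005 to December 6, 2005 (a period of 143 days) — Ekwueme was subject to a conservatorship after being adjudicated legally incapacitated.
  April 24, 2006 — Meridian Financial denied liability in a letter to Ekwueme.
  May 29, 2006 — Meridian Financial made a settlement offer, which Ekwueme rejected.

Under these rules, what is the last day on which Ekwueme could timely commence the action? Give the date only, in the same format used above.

June 12, 2006

The limitation period began to run on January 20, 2005.
The untolled deadline — 1 year after January 20, 2005 — is January 20, 2006.
Because the plaintiff's legal incapacity ran from July 16, 2005 to December 6, 2005, the deadline is extended by 143 days to June 12, 2006.
Nothing else in the chronology tolls or restarts the period.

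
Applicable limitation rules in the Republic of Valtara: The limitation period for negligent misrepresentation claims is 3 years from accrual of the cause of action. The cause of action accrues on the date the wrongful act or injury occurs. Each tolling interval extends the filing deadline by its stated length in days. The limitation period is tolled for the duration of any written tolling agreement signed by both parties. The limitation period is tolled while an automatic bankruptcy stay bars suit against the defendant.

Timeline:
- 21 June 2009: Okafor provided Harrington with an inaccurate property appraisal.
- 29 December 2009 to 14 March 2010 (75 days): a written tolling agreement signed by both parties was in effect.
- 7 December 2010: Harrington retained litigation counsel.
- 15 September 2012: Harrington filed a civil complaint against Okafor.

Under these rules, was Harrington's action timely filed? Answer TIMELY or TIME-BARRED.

TIME-BARRED

The claim accrued on 21 June 2009, when the wrongful act occurred.
Adding the 3 years base period to 21 June 2009 gives a deadline of 21 June 2012, before any tolling.
Because the written tolling agreement ran from 29 December 2009 to 14 March 2010, the deadline is extended by 75 days to 4 September 2012.
Nothing else in the chronology tolls or restarts the period.
The 15 September 2012 filing falls after the 4 September 2012 deadline; the claim is time-barred.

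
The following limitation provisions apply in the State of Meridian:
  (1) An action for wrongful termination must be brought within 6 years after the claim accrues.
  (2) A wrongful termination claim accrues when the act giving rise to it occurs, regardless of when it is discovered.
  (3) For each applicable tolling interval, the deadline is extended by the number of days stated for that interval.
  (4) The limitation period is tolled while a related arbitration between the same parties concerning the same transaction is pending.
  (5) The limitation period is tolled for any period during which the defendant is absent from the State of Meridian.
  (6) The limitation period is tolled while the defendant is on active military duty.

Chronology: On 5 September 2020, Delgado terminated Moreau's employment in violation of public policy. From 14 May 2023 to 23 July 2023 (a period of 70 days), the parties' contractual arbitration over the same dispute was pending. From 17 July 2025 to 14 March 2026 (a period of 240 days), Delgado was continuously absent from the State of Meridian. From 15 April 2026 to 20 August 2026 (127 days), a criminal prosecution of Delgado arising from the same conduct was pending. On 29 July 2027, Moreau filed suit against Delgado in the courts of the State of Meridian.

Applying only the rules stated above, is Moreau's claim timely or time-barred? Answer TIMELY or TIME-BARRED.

TIME-BARRED

The claim accrued on 5 September 2020, the date of the act.
Adding the 6 years base period to 5 September 2020 gives a deadline of 5 September 2026, before any tolling.
Because the pending related arbitration ran from 14 May 2023 to 23 July 2023, the deadline is extended by 70 days to 14 November 2026.
The period was tolled for 240 days by the defendant's absence from the jurisdiction (17 July 2025 to 14 March 2026), pushing the deadline to 12 July 2027.
Although a criminal prosecution ran from 15 April 2026 to 20 August 2026, the stated rules do not make that a tolling event, so it is disregarded.
Moreau filed on 29 July 2027, after the 12 July 2027 deadline, so the action is time-barred.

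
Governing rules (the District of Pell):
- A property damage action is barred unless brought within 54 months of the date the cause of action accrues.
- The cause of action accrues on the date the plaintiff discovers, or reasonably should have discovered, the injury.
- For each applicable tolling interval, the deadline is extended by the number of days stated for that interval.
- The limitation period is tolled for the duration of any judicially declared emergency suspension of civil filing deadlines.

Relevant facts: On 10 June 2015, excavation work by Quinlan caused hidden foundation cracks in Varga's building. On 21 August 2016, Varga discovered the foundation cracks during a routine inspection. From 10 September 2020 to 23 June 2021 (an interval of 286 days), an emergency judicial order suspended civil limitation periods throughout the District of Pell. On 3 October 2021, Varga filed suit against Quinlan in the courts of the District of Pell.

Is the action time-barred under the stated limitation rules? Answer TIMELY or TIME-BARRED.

Accrual is tied to discovery, so the period began on 21 August 2016 rather than on 10 June 2015 when the act occurred.
54 months from 21 August 2016 is 21 February 2021.
The emergency suspension of filing deadlines from 10 September 2020 to 23 June 2021 tolled the period for 286 days, extending the deadline to 4 December 2021.
The 3 October 2021 filing precedes the 4 December 2021 deadline; the claim is timely.

TIMELY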